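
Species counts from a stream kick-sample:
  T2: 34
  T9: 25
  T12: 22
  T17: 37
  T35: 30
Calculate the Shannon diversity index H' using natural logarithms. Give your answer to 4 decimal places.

1.5917

Total N = 34+25+22+37+30 = 148, so the proportions are 0.22973, 0.168919, 0.148649, 0.25, 0.202703 (working shown to 6 dp, full precision carried).
Each pᵢ ln pᵢ term: 0.22973×(-1.470852)=-0.337898, 0.168919×(-1.778336)=-0.300395, 0.148649×(-1.906170)=-0.283350, 0.25×(-1.386294)=-0.346574, 0.202703×(-1.596015)=-0.323517.
Sum = -1.591733, so H' = 1.5917.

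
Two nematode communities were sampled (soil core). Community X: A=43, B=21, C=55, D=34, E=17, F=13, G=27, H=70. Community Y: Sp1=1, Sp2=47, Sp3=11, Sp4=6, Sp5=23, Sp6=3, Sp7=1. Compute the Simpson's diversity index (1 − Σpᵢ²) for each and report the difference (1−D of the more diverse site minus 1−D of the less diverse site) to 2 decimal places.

Community X: N=280, proportions 0.15357, 0.075, 0.19643, 0.12143, 0.06071, 0.04643, 0.09643, 0.25, giving 1−D = 0.83982 (working shown to 5 dp, full precision carried).
Community Y: N=92, proportions 0.01087, 0.51087, 0.11957, 0.06522, 0.25, 0.03261, 0.01087, giving 1−D = 0.65666.
Difference = |0.83982 − 0.65666| = 0.18316, i.e. 0.18 to 2 decimal places.

0.18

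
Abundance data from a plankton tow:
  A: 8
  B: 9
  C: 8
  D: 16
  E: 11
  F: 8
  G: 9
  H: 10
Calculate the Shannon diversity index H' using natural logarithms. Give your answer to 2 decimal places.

Total N = 8+9+8+16+11+8+9+10 = 79, so the proportions are 0.1013, 0.1139, 0.1013, 0.2025, 0.1392, 0.1013, 0.1139, 0.1266 (working shown to 4 dp, full precision carried).
Each pᵢ ln pᵢ term: 0.1013×(-2.2900)=-0.2319, 0.1139×(-2.1722)=-0.2475, 0.1013×(-2.2900)=-0.2319, 0.2025×(-1.5969)=-0.3234, 0.1392×(-1.9716)=-0.2745, 0.1013×(-2.2900)=-0.2319, 0.1139×(-2.1722)=-0.2475, 0.1266×(-2.0669)=-0.2616.
Sum = -2.0502, so H' = 2.05.

2.05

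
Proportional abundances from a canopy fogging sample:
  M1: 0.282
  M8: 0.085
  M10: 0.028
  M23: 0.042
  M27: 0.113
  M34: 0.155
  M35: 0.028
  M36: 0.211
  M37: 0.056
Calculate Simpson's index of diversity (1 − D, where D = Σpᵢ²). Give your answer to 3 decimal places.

0.825

D = 0.282² + 0.085² + 0.028² + 0.042² + 0.113² + 0.155² + 0.028² + 0.211² + 0.056² = 0.07952 + 0.00723 + 0.00078 + 0.00176 + 0.01277 + 0.02403 + 0.00078 + 0.04452 + 0.00314 = 0.17453 (working shown to 5 dp, full precision carried).
So 1 − D = 0.82547, i.e. 0.825 to 3 decimal places.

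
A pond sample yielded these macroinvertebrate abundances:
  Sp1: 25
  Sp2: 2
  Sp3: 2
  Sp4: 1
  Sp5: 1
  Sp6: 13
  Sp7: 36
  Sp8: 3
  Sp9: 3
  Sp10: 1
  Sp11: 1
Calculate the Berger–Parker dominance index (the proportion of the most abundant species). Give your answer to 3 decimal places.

Total N = 25+2+2+1+1+13+36+3+3+1+1 = 88, so the proportions are 0.28409, 0.02273, 0.02273, 0.01136, 0.01136, 0.14773, 0.40909, 0.03409, 0.03409, 0.01136, 0.01136 (working shown to 5 dp, full precision carried).
The largest proportion is 0.40909, i.e. d = 0.409 to 3 decimal places.

0.409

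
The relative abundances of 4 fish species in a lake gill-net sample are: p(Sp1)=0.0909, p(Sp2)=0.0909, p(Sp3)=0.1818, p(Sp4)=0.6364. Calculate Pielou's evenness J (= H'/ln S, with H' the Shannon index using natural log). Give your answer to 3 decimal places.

0.746

H' = −Σ pᵢ ln pᵢ = −((-0.21798) + (-0.21798) + (-0.30994) + (-0.28761)) = 1.03350 (working shown to 5 dp, full precision carried).
With S = 4 species, ln S = 1.38629, so J = 1.03350/1.38629 = 0.74552, i.e. 0.746 to 3 decimal places.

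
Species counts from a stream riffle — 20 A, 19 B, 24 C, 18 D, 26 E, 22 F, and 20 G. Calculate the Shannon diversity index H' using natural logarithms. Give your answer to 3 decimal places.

Total N = 20+19+24+18+26+22+20 = 149, so the proportions are 0.13423, 0.12752, 0.16107, 0.12081, 0.1745, 0.14765, 0.13423 (working shown to 5 dp, full precision carried).
Each pᵢ ln pᵢ term: 0.13423×(-2.00821)=-0.26956, 0.12752×(-2.05951)=-0.26262, 0.16107×(-1.82589)=-0.29410, 0.12081×(-2.11357)=-0.25533, 0.1745×(-1.74585)=-0.30464, 0.14765×(-1.91290)=-0.28244, 0.13423×(-2.00821)=-0.26956.
Sum = -1.93826, so H' = 1.938.

1.938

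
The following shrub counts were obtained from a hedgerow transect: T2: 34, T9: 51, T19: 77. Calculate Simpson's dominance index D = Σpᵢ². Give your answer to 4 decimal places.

0.3691

Total N = 34+51+77 = 162, so the proportions are 0.209877, 0.314815, 0.475309 (working shown to 6 dp, full precision carried).
D = 0.209877² + 0.314815² + 0.475309² = 0.044048 + 0.099108 + 0.225918 = 0.369075.
To 4 decimal places, D = 0.3691.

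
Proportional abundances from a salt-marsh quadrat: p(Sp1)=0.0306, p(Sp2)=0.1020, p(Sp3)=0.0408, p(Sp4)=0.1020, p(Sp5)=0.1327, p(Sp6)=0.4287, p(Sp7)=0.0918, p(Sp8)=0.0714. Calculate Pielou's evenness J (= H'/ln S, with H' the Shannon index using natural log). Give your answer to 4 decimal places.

0.8376

H' = −Σ pᵢ ln pᵢ = −((-0.106695) + (-0.232844) + (-0.130522) + (-0.232844) + (-0.268009) + (-0.363108) + (-0.219232) + (-0.188457)) = 1.741711 (working shown to 6 dp, full precision carried).
With S = 8 species, ln S = 2.079442, so J = 1.741711/2.079442 = 0.837586, i.e. 0.8376 to 4 decimal places.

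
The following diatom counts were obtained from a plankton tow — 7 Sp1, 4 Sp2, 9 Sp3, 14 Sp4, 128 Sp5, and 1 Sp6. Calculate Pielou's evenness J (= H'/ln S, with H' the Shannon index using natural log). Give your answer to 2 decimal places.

Total N = 7+4+9+14+128+1 = 163, so the proportions are 0.0429, 0.0245, 0.0552, 0.0859, 0.7853, 0.0061 (working shown to 4 dp, full precision carried).
H' = −Σ pᵢ ln pᵢ = −((-0.1352) + (-0.0910) + (-0.1599) + (-0.2108) + (-0.1898) + (-0.0313)) = 0.8180.
With S = 6 species, ln S = 1.7918, so J = 0.8180/1.7918 = 0.4565, i.e. 0.46 to 2 decimal places.

0.46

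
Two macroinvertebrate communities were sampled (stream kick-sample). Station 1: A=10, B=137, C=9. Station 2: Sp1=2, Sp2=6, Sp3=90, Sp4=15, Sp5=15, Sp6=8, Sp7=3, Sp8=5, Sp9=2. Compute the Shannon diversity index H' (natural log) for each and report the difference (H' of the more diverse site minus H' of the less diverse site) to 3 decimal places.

0.914

Station 1: N=156, proportions 0.064103, 0.878205, 0.057692, giving H' = 0.454739 (working shown to 6 dp, full precision carried).
Station 2: N=146, proportions 0.013699, 0.041096, 0.616438, 0.10274, 0.10274, 0.054795, 0.020548, 0.034247, 0.013699, giving H' = 1.369044.
Difference = |0.454739 − 1.369044| = 0.914305, i.e. 0.914 to 3 decimal places.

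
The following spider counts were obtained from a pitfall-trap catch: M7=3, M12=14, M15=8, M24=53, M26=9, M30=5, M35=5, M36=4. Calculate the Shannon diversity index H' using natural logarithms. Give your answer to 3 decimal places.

Total N = 3+14+8+53+9+5+5+4 = 101, so the proportions are 0.0297, 0.13861, 0.07921, 0.52475, 0.08911, 0.0495, 0.0495, 0.0396 (working shown to 5 dp, full precision carried).
Each pᵢ ln pᵢ term: 0.0297×(-3.51651)=-0.10445, 0.13861×(-1.97606)=-0.27391, 0.07921×(-2.53568)=-0.20085, 0.52475×(-0.64483)=-0.33838, 0.08911×(-2.41790)=-0.21546, 0.0495×(-3.00568)=-0.14880, 0.0495×(-3.00568)=-0.14880, 0.0396×(-3.22883)=-0.12787.
Sum = -1.55850, so H' = 1.559.

1.559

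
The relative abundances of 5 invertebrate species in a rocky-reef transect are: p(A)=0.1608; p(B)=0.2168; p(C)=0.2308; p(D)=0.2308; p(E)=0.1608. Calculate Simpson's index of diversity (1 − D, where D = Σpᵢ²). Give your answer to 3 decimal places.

D = 0.1608² + 0.2168² + 0.2308² + 0.2308² + 0.1608² = 0.02586 + 0.04700 + 0.05327 + 0.05327 + 0.02586 = 0.20525 (working shown to 5 dp, full precision carried).
So 1 − D = 0.79475, i.e. 0.795 to 3 decimal places.

0.795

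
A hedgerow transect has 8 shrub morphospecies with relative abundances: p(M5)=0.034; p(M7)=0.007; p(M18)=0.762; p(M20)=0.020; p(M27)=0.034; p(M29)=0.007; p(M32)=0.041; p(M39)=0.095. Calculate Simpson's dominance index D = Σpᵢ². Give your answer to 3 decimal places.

D = 0.034² + 0.007² + 0.762² + 0.02² + 0.034² + 0.007² + 0.041² + 0.095² = 0.00116 + 0.00005 + 0.58064 + 0.00040 + 0.00116 + 0.00005 + 0.00168 + 0.00903 = 0.59416 (working shown to 5 dp, full precision carried).
To 3 decimal places, D = 0.594.

0.594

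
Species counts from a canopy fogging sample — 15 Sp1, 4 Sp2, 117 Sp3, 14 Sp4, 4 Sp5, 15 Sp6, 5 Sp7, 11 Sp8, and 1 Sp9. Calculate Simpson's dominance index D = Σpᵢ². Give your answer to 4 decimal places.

Total N = 15+4+117+14+4+15+5+11+1 = 186, so the proportions are 0.080645, 0.021505, 0.629032, 0.075269, 0.021505, 0.080645, 0.026882, 0.05914, 0.005376 (working shown to 6 dp, full precision carried).
D = 0.080645² + 0.021505² + 0.629032² + 0.075269² + 0.021505² + 0.080645² + 0.026882² + 0.05914² + 0.005376² = 0.006504 + 0.000462 + 0.395682 + 0.005665 + 0.000462 + 0.006504 + 0.000723 + 0.003498 + 0.000029 = 0.419528.
To 4 decimal places, D = 0.4195.

0.4195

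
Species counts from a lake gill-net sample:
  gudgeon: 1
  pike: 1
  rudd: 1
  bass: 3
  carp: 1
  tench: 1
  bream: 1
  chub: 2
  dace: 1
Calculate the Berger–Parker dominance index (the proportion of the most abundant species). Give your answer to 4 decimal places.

0.2500

Total N = 1+1+1+3+1+1+1+2+1 = 12, so the proportions are 0.083333, 0.083333, 0.083333, 0.25, 0.083333, 0.083333, 0.083333, 0.166667, 0.083333 (working shown to 6 dp, full precision carried).
The largest proportion is 0.25, i.e. d = 0.2500 to 4 decimal places.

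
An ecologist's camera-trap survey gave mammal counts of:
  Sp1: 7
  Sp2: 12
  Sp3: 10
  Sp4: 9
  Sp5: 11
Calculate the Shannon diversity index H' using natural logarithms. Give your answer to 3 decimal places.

Total N = 7+12+10+9+11 = 49, so the proportions are 0.14286, 0.2449, 0.20408, 0.18367, 0.22449 (working shown to 5 dp, full precision carried).
Each pᵢ ln pᵢ term: 0.14286×(-1.94591)=-0.27799, 0.2449×(-1.40691)=-0.34455, 0.20408×(-1.58924)=-0.32433, 0.18367×(-1.69460)=-0.31125, 0.22449×(-1.49393)=-0.33537.
Sum = -1.59349, so H' = 1.593.

1.593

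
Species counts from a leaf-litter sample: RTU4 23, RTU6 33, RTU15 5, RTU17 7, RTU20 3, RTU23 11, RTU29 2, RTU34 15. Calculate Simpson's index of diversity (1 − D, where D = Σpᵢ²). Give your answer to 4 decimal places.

Total N = 23+33+5+7+3+11+2+15 = 99, so the proportions are 0.232323, 0.333333, 0.050505, 0.070707, 0.030303, 0.111111, 0.020202, 0.151515 (working shown to 6 dp, full precision carried).
D = 0.232323² + 0.333333² + 0.050505² + 0.070707² + 0.030303² + 0.111111² + 0.020202² + 0.151515² = 0.053974 + 0.111111 + 0.002551 + 0.004999 + 0.000918 + 0.012346 + 0.000408 + 0.022957 = 0.209264.
So 1 − D = 0.790736, i.e. 0.7907 to 4 decimal places.

0.7907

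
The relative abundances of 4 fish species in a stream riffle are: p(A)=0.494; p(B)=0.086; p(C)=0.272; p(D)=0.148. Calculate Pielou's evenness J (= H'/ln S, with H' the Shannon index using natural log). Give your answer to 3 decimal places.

H' = −Σ pᵢ ln pᵢ = −((-0.34838) + (-0.21099) + (-0.35413) + (-0.28276)) = 1.19626 (working shown to 5 dp, full precision carried).
With S = 4 species, ln S = 1.38629, so J = 1.19626/1.38629 = 0.86292, i.e. 0.863 to 3 decimal places.

0.863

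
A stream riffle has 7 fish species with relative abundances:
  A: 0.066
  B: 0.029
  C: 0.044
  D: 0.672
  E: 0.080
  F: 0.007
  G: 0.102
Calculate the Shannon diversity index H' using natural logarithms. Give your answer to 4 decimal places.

Each pᵢ ln pᵢ term (working shown to 6 dp, full precision carried): 0.066×(-2.718101)=-0.179395, 0.029×(-3.540459)=-0.102673, 0.044×(-3.123566)=-0.137437, 0.672×(-0.397497)=-0.267118, 0.08×(-2.525729)=-0.202058, 0.007×(-4.961845)=-0.034733, 0.102×(-2.282782)=-0.232844.
Sum = -1.156258, so H' = 1.1563.

1.1563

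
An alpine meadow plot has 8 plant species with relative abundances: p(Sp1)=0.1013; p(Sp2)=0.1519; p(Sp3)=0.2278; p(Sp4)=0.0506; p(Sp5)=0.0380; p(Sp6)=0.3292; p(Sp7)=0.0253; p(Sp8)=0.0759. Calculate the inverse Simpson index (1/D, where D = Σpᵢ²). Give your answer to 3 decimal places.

4.902

D = 0.1013² + 0.1519² + 0.2278² + 0.0506² + 0.038² + 0.3292² + 0.0253² + 0.0759² = 0.0102617 + 0.0230736 + 0.0518928 + 0.0025604 + 0.0014440 + 0.1083726 + 0.0006401 + 0.0057608 = 0.2040060 (working shown to 7 dp, full precision carried).
So 1/D = 4.90182, i.e. 4.902 to 3 decimal places.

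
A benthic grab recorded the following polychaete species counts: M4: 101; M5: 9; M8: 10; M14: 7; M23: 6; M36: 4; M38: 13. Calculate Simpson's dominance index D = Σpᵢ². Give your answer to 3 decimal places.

0.473

Total N = 101+9+10+7+6+4+13 = 150, so the proportions are 0.67333, 0.06, 0.06667, 0.04667, 0.04, 0.02667, 0.08667 (working shown to 5 dp, full precision carried).
D = 0.67333² + 0.06² + 0.06667² + 0.04667² + 0.04² + 0.02667² + 0.08667² = 0.45338 + 0.00360 + 0.00444 + 0.00218 + 0.00160 + 0.00071 + 0.00751 = 0.47342.
To 3 decimal places, D = 0.473.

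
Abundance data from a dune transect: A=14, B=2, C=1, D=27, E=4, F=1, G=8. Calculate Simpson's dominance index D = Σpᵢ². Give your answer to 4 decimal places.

Total N = 14+2+1+27+4+1+8 = 57, so the proportions are 0.245614, 0.035088, 0.017544, 0.473684, 0.070175, 0.017544, 0.140351 (working shown to 6 dp, full precision carried).
D = 0.245614² + 0.035088² + 0.017544² + 0.473684² + 0.070175² + 0.017544² + 0.140351² = 0.060326 + 0.001231 + 0.000308 + 0.224377 + 0.004925 + 0.000308 + 0.019698 = 0.311173.
To 4 decimal places, D = 0.3112.

0.3112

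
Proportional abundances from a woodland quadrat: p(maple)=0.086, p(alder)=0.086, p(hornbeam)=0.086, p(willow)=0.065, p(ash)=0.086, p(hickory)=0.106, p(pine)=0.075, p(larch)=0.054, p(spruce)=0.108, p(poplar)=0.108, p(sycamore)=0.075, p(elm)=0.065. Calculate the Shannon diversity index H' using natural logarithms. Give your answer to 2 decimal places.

2.46

Each pᵢ ln pᵢ term (working shown to 4 dp, full precision carried): 0.086×(-2.4534)=-0.2110, 0.086×(-2.4534)=-0.2110, 0.086×(-2.4534)=-0.2110, 0.065×(-2.7334)=-0.1777, 0.086×(-2.4534)=-0.2110, 0.106×(-2.2443)=-0.2379, 0.075×(-2.5903)=-0.1943, 0.054×(-2.9188)=-0.1576, 0.108×(-2.2256)=-0.2404, 0.108×(-2.2256)=-0.2404, 0.075×(-2.5903)=-0.1943, 0.065×(-2.7334)=-0.1777.
Sum = -2.4641, so H' = 2.46.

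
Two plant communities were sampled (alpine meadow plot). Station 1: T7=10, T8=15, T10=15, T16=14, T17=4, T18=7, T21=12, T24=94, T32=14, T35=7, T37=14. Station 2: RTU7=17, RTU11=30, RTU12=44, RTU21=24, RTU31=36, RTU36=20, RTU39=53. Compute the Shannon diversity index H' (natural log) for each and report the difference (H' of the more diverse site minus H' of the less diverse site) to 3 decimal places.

Station 1: N=206, proportions 0.04854, 0.07282, 0.07282, 0.06796, 0.01942, 0.03398, 0.05825, 0.45631, 0.06796, 0.03398, 0.06796, giving H' = 1.90659 (working shown to 5 dp, full precision carried).
Station 2: N=224, proportions 0.07589, 0.13393, 0.19643, 0.10714, 0.16071, 0.08929, 0.23661, giving H' = 1.87448.
Difference = |1.90659 − 1.87448| = 0.03211, i.e. 0.032 to 3 decimal places.

0.032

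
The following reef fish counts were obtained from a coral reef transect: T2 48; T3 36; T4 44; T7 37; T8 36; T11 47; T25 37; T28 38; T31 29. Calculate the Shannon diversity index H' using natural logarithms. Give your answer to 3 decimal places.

2.186

Total N = 48+36+44+37+36+47+37+38+29 = 352, so the proportions are 0.13636, 0.10227, 0.125, 0.10511, 0.10227, 0.13352, 0.10511, 0.10795, 0.08239 (working shown to 5 dp, full precision carried).
Each pᵢ ln pᵢ term: 0.13636×(-1.99243)=-0.27170, 0.10227×(-2.28011)=-0.23319, 0.125×(-2.07944)=-0.25993, 0.10511×(-2.25271)=-0.23679, 0.10227×(-2.28011)=-0.23319, 0.13352×(-2.01348)=-0.26885, 0.10511×(-2.25271)=-0.23679, 0.10795×(-2.22605)=-0.24031, 0.08239×(-2.49634)=-0.20566.
Sum = -2.18642, so H' = 2.186.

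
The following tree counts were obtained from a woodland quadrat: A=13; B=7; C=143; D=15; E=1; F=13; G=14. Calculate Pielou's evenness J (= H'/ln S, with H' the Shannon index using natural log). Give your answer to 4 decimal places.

Total N = 13+7+143+15+1+13+14 = 206, so the proportions are 0.063107, 0.033981, 0.694175, 0.072816, 0.004854, 0.063107, 0.067961 (working shown to 6 dp, full precision carried).
H' = −Σ pᵢ ln pᵢ = −((-0.174359) + (-0.114921) + (-0.253396) + (-0.190764) + (-0.025863) + (-0.174359) + (-0.182735)) = 1.116399.
With S = 7 species, ln S = 1.945910, so J = 1.116399/1.945910 = 0.573715, i.e. 0.5737 to 4 decimal places.

0.5737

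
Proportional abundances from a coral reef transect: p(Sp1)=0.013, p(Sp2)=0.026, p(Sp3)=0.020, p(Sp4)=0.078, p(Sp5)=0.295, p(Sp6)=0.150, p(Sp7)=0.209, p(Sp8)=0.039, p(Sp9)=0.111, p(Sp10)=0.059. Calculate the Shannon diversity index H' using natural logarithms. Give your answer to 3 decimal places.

Each pᵢ ln pᵢ term (working shown to 5 dp, full precision carried): 0.013×(-4.34281)=-0.05646, 0.026×(-3.64966)=-0.09489, 0.02×(-3.91202)=-0.07824, 0.078×(-2.55105)=-0.19898, 0.295×(-1.22078)=-0.36013, 0.15×(-1.89712)=-0.28457, 0.209×(-1.56542)=-0.32717, 0.039×(-3.24419)=-0.12652, 0.111×(-2.19823)=-0.24400, 0.059×(-2.83022)=-0.16698.
Sum = -1.93795, so H' = 1.938.

1.938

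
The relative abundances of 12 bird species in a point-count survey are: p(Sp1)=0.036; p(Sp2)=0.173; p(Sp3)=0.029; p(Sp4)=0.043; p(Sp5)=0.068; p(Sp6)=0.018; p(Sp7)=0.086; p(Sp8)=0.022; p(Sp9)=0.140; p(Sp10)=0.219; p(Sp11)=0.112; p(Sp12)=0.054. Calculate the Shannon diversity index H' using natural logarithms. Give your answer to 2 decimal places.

Each pᵢ ln pᵢ term (working shown to 4 dp, full precision carried): 0.036×(-3.3242)=-0.1197, 0.173×(-1.7545)=-0.3035, 0.029×(-3.5405)=-0.1027, 0.043×(-3.1466)=-0.1353, 0.068×(-2.6882)=-0.1828, 0.018×(-4.0174)=-0.0723, 0.086×(-2.4534)=-0.2110, 0.022×(-3.8167)=-0.0840, 0.14×(-1.9661)=-0.2753, 0.219×(-1.5187)=-0.3326, 0.112×(-2.1893)=-0.2452, 0.054×(-2.9188)=-0.1576.
Sum = -2.2219, so H' = 2.22.

2.22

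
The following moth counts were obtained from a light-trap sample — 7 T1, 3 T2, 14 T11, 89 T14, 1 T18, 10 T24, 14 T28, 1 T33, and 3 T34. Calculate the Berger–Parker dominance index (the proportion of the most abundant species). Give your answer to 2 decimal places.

Total N = 7+3+14+89+1+10+14+1+3 = 142, so the proportions are 0.0493, 0.0211, 0.0986, 0.6268, 0.007, 0.0704, 0.0986, 0.007, 0.0211 (working shown to 4 dp, full precision carried).
The largest proportion is 0.6268, i.e. d = 0.63 to 2 decimal places.

0.63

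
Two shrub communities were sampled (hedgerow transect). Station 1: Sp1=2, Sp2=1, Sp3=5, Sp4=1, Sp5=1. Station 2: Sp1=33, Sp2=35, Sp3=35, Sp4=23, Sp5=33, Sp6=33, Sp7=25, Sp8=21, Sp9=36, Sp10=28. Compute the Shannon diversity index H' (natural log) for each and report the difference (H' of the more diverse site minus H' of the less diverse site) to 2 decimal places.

0.93

Station 1: N=10, proportions 0.2, 0.1, 0.5, 0.1, 0.1, giving H' = 1.3592 (working shown to 4 dp, full precision carried).
Station 2: N=302, proportions 0.1093, 0.1159, 0.1159, 0.0762, 0.1093, 0.1093, 0.0828, 0.0695, 0.1192, 0.0927, giving H' = 2.2870.
Difference = |1.3592 − 2.2870| = 0.9278, i.e. 0.93 to 2 decimal places.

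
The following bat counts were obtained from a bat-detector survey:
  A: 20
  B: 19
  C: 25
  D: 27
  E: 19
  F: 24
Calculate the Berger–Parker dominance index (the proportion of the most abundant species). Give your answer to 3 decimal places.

0.201

Total N = 20+19+25+27+19+24 = 134, so the proportions are 0.14925, 0.14179, 0.18657, 0.20149, 0.14179, 0.1791 (working shown to 5 dp, full precision carried).
The largest proportion is 0.20149, i.e. d = 0.201 to 3 decimal places.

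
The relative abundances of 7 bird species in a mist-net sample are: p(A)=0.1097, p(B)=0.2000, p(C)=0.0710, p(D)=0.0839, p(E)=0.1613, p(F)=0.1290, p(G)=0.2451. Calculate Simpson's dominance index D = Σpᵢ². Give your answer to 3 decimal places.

0.167

D = 0.1097² + 0.2² + 0.071² + 0.0839² + 0.1613² + 0.129² + 0.2451² = 0.01203 + 0.04000 + 0.00504 + 0.00704 + 0.02602 + 0.01664 + 0.06007 = 0.16685 (working shown to 5 dp, full precision carried).
To 3 decimal places, D = 0.167.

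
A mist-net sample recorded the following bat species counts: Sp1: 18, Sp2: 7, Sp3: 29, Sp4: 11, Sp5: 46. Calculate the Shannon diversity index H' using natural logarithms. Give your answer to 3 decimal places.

1.414

Total N = 18+7+29+11+46 = 111, so the proportions are 0.16216, 0.06306, 0.26126, 0.0991, 0.41441 (working shown to 5 dp, full precision carried).
Each pᵢ ln pᵢ term: 0.16216×(-1.81916)=-0.29500, 0.06306×(-2.76362)=-0.17428, 0.26126×(-1.34223)=-0.35067, 0.0991×(-2.31163)=-0.22908, 0.41441×(-0.88089)=-0.36505.
Sum = -1.41409, so H' = 1.414.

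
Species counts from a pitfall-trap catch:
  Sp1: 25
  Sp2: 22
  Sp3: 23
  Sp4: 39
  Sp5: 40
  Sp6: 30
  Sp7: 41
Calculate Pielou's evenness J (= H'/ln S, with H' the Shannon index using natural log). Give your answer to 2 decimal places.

0.98

Total N = 25+22+23+39+40+30+41 = 220, so the proportions are 0.1136, 0.1, 0.1045, 0.1773, 0.1818, 0.1364, 0.1864 (working shown to 4 dp, full precision carried).
H' = −Σ pᵢ ln pᵢ = −((-0.2471) + (-0.2303) + (-0.2361) + (-0.3067) + (-0.3100) + (-0.2717) + (-0.3131)) = 1.9149.
With S = 7 species, ln S = 1.9459, so J = 1.9149/1.9459 = 0.9841, i.e. 0.98 to 2 decimal places.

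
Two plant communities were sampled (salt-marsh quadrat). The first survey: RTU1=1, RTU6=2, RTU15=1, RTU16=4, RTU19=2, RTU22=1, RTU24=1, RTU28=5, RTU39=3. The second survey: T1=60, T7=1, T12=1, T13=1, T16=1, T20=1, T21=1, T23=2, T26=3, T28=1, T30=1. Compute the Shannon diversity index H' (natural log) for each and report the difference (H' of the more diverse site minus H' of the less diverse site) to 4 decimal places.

1.1516

The first survey: N=20, proportions 0.05, 0.1, 0.05, 0.2, 0.1, 0.05, 0.05, 0.25, 0.15, giving H' = 2.012693 (working shown to 6 dp, full precision carried).
The second survey: N=73, proportions 0.821918, 0.013699, 0.013699, 0.013699, 0.013699, 0.013699, 0.013699, 0.027397, 0.041096, 0.013699, 0.013699, giving H' = 0.861106.
Difference = |2.012693 − 0.861106| = 1.151587, i.e. 1.1516 to 4 decimal places.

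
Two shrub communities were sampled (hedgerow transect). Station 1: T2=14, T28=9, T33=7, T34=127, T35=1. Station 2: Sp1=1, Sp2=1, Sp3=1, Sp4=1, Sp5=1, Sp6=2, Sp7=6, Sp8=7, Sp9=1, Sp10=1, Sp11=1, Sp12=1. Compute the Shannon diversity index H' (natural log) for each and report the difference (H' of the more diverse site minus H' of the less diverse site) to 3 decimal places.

Station 1: N=158, proportions 0.08861, 0.05696, 0.0443, 0.8038, 0.00633, giving H' = 0.72364 (working shown to 5 dp, full precision carried).
Station 2: N=24, proportions 0.04167, 0.04167, 0.04167, 0.04167, 0.04167, 0.08333, 0.25, 0.29167, 0.04167, 0.04167, 0.04167, 0.04167, giving H' = 2.10479.
Difference = |0.72364 − 2.10479| = 1.38115, i.e. 1.381 to 3 decimal places.

1.381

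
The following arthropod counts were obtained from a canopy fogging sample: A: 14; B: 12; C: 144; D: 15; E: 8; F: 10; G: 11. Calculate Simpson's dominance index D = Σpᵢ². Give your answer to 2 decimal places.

Total N = 14+12+144+15+8+10+11 = 214, so the proportions are 0.0654, 0.0561, 0.6729, 0.0701, 0.0374, 0.0467, 0.0514 (working shown to 4 dp, full precision carried).
D = 0.0654² + 0.0561² + 0.6729² + 0.0701² + 0.0374² + 0.0467² + 0.0514² = 0.0043 + 0.0031 + 0.4528 + 0.0049 + 0.0014 + 0.0022 + 0.0026 = 0.4714.
To 2 decimal places, D = 0.47.

0.47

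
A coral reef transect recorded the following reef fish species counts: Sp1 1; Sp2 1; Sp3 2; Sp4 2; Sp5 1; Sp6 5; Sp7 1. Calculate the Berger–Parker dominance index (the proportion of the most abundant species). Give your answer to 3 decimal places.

Total N = 1+1+2+2+1+5+1 = 13, so the proportions are 0.07692, 0.07692, 0.15385, 0.15385, 0.07692, 0.38462, 0.07692 (working shown to 5 dp, full precision carried).
The largest proportion is 0.38462, i.e. d = 0.385 to 3 decimal places.

0.385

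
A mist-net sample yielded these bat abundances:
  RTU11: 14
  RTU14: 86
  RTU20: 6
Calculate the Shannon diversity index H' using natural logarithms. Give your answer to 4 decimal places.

Total N = 14+86+6 = 106, so the proportions are 0.132075, 0.811321, 0.056604 (working shown to 6 dp, full precision carried).
Each pᵢ ln pᵢ term: 0.132075×(-2.024382)=-0.267371, 0.811321×(-0.209092)=-0.169641, 0.056604×(-2.871680)=-0.162548.
Sum = -0.599560, so H' = 0.5996.

0.5996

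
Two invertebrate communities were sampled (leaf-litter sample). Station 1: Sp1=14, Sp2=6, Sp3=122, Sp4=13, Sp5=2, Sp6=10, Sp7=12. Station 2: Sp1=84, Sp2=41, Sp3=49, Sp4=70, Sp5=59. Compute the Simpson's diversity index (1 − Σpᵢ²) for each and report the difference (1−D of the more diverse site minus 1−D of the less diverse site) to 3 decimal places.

0.272

Station 1: N=179, proportions 0.078212, 0.03352, 0.681564, 0.072626, 0.011173, 0.055866, 0.067039, giving 1−D = 0.515215 (working shown to 6 dp, full precision carried).
Station 2: N=303, proportions 0.277228, 0.135314, 0.161716, 0.231023, 0.194719, giving 1−D = 0.787396.
Difference = |0.515215 − 0.787396| = 0.272181, i.e. 0.272 to 3 decimal places.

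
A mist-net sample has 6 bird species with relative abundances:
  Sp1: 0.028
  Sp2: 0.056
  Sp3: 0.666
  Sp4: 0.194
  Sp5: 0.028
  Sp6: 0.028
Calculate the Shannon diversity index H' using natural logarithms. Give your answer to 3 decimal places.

1.051

Each pᵢ ln pᵢ term (working shown to 5 dp, full precision carried): 0.028×(-3.57555)=-0.10012, 0.056×(-2.88240)=-0.16141, 0.666×(-0.40647)=-0.27071, 0.194×(-1.63990)=-0.31814, 0.028×(-3.57555)=-0.10012, 0.028×(-3.57555)=-0.10012.
Sum = -1.05061, so H' = 1.051.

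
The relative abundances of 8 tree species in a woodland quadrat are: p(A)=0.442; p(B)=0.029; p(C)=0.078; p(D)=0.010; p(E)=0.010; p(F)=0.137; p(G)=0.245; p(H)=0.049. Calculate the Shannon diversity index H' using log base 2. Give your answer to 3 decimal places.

2.192

Each pᵢ log₂ pᵢ term (working shown to 5 dp, full precision carried): 0.442×(-1.17788)=-0.52062, 0.029×(-5.10780)=-0.14813, 0.078×(-3.68038)=-0.28707, 0.01×(-6.64386)=-0.06644, 0.01×(-6.64386)=-0.06644, 0.137×(-2.86775)=-0.39288, 0.245×(-2.02915)=-0.49714, 0.049×(-4.35107)=-0.21320.
Sum = -2.19192, so H' = 2.192.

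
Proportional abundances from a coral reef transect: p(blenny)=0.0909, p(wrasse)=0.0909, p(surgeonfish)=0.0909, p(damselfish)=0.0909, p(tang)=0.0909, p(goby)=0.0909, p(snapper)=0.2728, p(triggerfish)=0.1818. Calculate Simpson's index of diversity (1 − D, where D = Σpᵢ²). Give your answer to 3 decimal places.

D = 0.0909² + 0.0909² + 0.0909² + 0.0909² + 0.0909² + 0.0909² + 0.2728² + 0.1818² = 0.00826 + 0.00826 + 0.00826 + 0.00826 + 0.00826 + 0.00826 + 0.07442 + 0.03305 = 0.15705 (working shown to 5 dp, full precision carried).
So 1 − D = 0.84295, i.e. 0.843 to 3 decimal places.

0.843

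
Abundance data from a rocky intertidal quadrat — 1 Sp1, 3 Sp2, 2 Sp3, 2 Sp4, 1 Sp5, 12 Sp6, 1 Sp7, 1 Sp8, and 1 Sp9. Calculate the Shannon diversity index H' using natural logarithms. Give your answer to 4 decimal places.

1.6827

Total N = 1+3+2+2+1+12+1+1+1 = 24, so the proportions are 0.0416667, 0.125, 0.0833333, 0.0833333, 0.0416667, 0.5, 0.0416667, 0.0416667, 0.0416667 (working shown to 7 dp, full precision carried).
Each pᵢ ln pᵢ term: 0.0416667×(-3.1780538)=-0.1324189, 0.125×(-2.0794415)=-0.2599302, 0.0833333×(-2.4849066)=-0.2070756, 0.0833333×(-2.4849066)=-0.2070756, 0.0416667×(-3.1780538)=-0.1324189, 0.5×(-0.6931472)=-0.3465736, 0.0416667×(-3.1780538)=-0.1324189, 0.0416667×(-3.1780538)=-0.1324189, 0.0416667×(-3.1780538)=-0.1324189.
Sum = -1.6827494, so H' = 1.6827.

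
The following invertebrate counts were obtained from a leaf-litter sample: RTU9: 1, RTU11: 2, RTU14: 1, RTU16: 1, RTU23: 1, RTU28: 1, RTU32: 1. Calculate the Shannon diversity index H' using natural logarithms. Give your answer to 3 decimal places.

Total N = 1+2+1+1+1+1+1 = 8, so the proportions are 0.125, 0.25, 0.125, 0.125, 0.125, 0.125, 0.125 (working shown to 5 dp, full precision carried).
Each pᵢ ln pᵢ term: 0.125×(-2.07944)=-0.25993, 0.25×(-1.38629)=-0.34657, 0.125×(-2.07944)=-0.25993, 0.125×(-2.07944)=-0.25993, 0.125×(-2.07944)=-0.25993, 0.125×(-2.07944)=-0.25993, 0.125×(-2.07944)=-0.25993.
Sum = -1.90615, so H' = 1.906.

1.906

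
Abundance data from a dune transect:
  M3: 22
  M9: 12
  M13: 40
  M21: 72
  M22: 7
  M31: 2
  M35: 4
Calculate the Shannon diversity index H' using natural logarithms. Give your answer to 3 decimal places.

Total N = 22+12+40+72+7+2+4 = 159, so the proportions are 0.13836, 0.07547, 0.25157, 0.45283, 0.04403, 0.01258, 0.02516 (working shown to 5 dp, full precision carried).
Each pᵢ ln pᵢ term: 0.13836×(-1.97786)=-0.27367, 0.07547×(-2.58400)=-0.19502, 0.25157×(-1.38002)=-0.34718, 0.45283×(-0.79224)=-0.35875, 0.04403×(-3.12299)=-0.13749, 0.01258×(-4.37576)=-0.05504, 0.02516×(-3.68261)=-0.09264.
Sum = -1.45979, so H' = 1.460.

1.460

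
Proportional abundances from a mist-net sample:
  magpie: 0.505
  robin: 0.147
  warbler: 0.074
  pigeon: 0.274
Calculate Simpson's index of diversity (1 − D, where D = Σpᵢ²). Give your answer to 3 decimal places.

D = 0.505² + 0.147² + 0.074² + 0.274² = 0.25503 + 0.02161 + 0.00548 + 0.07508 = 0.35719 (working shown to 5 dp, full precision carried).
So 1 − D = 0.64281, i.e. 0.643 to 3 decimal places.

0.643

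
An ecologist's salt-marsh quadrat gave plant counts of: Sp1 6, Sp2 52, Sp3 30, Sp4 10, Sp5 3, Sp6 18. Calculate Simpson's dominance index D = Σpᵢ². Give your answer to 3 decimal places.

0.288

Total N = 6+52+30+10+3+18 = 119, so the proportions are 0.05042, 0.43697, 0.2521, 0.08403, 0.02521, 0.15126 (working shown to 5 dp, full precision carried).
D = 0.05042² + 0.43697² + 0.2521² + 0.08403² + 0.02521² + 0.15126² = 0.00254 + 0.19095 + 0.06355 + 0.00706 + 0.00064 + 0.02288 = 0.28762.
To 3 decimal places, D = 0.288.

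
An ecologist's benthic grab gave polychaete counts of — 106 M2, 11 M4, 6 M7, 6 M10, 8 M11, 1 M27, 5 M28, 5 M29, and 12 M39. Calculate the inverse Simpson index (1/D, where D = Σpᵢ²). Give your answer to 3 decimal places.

Total N = 106+11+6+6+8+1+5+5+12 = 160, so the proportions are 0.6625, 0.06875, 0.0375, 0.0375, 0.05, 0.00625, 0.03125, 0.03125, 0.075 (working shown to 6 dp, full precision carried).
D = 0.6625² + 0.06875² + 0.0375² + 0.0375² + 0.05² + 0.00625² + 0.03125² + 0.03125² + 0.075² = 0.438906 + 0.004727 + 0.001406 + 0.001406 + 0.002500 + 0.000039 + 0.000977 + 0.000977 + 0.005625 = 0.456562.
So 1/D = 2.19028, i.e. 2.190 to 3 decimal places.

2.190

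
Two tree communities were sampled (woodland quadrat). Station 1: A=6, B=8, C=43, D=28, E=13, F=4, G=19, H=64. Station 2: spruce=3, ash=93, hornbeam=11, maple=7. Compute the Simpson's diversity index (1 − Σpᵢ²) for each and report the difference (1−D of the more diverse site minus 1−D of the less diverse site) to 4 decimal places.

Station 1: N=185, proportions 0.032432, 0.043243, 0.232432, 0.151351, 0.07027, 0.021622, 0.102703, 0.345946, giving 1−D = 0.784514 (working shown to 6 dp, full precision carried).
Station 2: N=114, proportions 0.026316, 0.815789, 0.096491, 0.061404, giving 1−D = 0.320714.
Difference = |0.784514 − 0.320714| = 0.463800, i.e. 0.4638 to 4 decimal places.

0.4638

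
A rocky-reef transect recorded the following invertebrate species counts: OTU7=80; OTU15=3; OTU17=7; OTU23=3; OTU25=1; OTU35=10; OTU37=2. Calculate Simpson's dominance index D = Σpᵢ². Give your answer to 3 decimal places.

0.585

Total N = 80+3+7+3+1+10+2 = 106, so the proportions are 0.75472, 0.0283, 0.06604, 0.0283, 0.00943, 0.09434, 0.01887 (working shown to 5 dp, full precision carried).
D = 0.75472² + 0.0283² + 0.06604² + 0.0283² + 0.00943² + 0.09434² + 0.01887² = 0.56960 + 0.00080 + 0.00436 + 0.00080 + 0.00009 + 0.00890 + 0.00036 = 0.58491.
To 3 decimal places, D = 0.585.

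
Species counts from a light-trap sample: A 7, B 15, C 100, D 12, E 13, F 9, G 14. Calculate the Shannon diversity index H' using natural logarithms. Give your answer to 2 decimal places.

Total N = 7+15+100+12+13+9+14 = 170, so the proportions are 0.0412, 0.0882, 0.5882, 0.0706, 0.0765, 0.0529, 0.0824 (working shown to 4 dp, full precision carried).
Each pᵢ ln pᵢ term: 0.0412×(-3.1899)=-0.1313, 0.0882×(-2.4277)=-0.2142, 0.5882×(-0.5306)=-0.3121, 0.0706×(-2.6509)=-0.1871, 0.0765×(-2.5708)=-0.1966, 0.0529×(-2.9386)=-0.1556, 0.0824×(-2.4967)=-0.2056.
Sum = -1.4026, so H' = 1.40.

1.40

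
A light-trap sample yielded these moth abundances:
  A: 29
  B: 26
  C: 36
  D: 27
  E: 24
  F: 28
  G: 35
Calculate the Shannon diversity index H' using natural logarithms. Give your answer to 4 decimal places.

1.9358

Total N = 29+26+36+27+24+28+35 = 205, so the proportions are 0.141463, 0.126829, 0.17561, 0.131707, 0.117073, 0.136585, 0.170732 (working shown to 6 dp, full precision carried).
Each pᵢ ln pᵢ term: 0.141463×(-1.955714)=-0.276662, 0.126829×(-2.064913)=-0.261891, 0.17561×(-1.739491)=-0.305472, 0.131707×(-2.027173)=-0.266994, 0.117073×(-2.144956)=-0.251117, 0.136585×(-1.990805)=-0.271915, 0.170732×(-1.767662)=-0.301796.
Sum = -1.935846, so H' = 1.9358.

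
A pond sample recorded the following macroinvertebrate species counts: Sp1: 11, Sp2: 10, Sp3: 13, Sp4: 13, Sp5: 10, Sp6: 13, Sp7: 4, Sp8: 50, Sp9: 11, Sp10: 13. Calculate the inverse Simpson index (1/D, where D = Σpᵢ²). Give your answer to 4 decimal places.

6.0275

Total N = 11+10+13+13+10+13+4+50+11+13 = 148, so the proportions are 0.07432432, 0.06756757, 0.08783784, 0.08783784, 0.06756757, 0.08783784, 0.02702703, 0.33783784, 0.07432432, 0.08783784 (working shown to 8 dp, full precision carried).
D = 0.07432432² + 0.06756757² + 0.08783784² + 0.08783784² + 0.06756757² + 0.08783784² + 0.02702703² + 0.33783784² + 0.07432432² + 0.08783784² = 0.00552411 + 0.00456538 + 0.00771549 + 0.00771549 + 0.00456538 + 0.00771549 + 0.00073046 + 0.11413440 + 0.00552411 + 0.00771549 = 0.16590577.
So 1/D = 6.027518, i.e. 6.0275 to 4 decimal places.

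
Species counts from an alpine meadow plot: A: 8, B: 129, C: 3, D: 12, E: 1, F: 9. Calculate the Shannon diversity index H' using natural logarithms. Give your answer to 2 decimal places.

0.79

Total N = 8+129+3+12+1+9 = 162, so the proportions are 0.0494, 0.7963, 0.0185, 0.0741, 0.0062, 0.0556 (working shown to 4 dp, full precision carried).
Each pᵢ ln pᵢ term: 0.0494×(-3.0082)=-0.1486, 0.7963×(-0.2278)=-0.1814, 0.0185×(-3.9890)=-0.0739, 0.0741×(-2.6027)=-0.1928, 0.0062×(-5.0876)=-0.0314, 0.0556×(-2.8904)=-0.1606.
Sum = -0.7886, so H' = 0.79.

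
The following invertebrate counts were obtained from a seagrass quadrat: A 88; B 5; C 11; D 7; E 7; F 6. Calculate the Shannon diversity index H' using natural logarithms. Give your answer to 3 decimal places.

1.059

Total N = 88+5+11+7+7+6 = 124, so the proportions are 0.70968, 0.04032, 0.08871, 0.05645, 0.05645, 0.04839 (working shown to 5 dp, full precision carried).
Each pᵢ ln pᵢ term: 0.70968×(-0.34294)=-0.24338, 0.04032×(-3.21084)=-0.12947, 0.08871×(-2.42239)=-0.21489, 0.05645×(-2.87437)=-0.16226, 0.05645×(-2.87437)=-0.16226, 0.04839×(-3.02852)=-0.14654.
Sum = -1.05881, so H' = 1.059.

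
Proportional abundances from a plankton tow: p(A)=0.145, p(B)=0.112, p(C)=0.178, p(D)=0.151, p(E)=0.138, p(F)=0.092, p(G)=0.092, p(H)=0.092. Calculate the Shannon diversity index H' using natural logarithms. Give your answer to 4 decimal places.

Each pᵢ ln pᵢ term (working shown to 6 dp, full precision carried): 0.145×(-1.931022)=-0.279998, 0.112×(-2.189256)=-0.245197, 0.178×(-1.725972)=-0.307223, 0.151×(-1.890475)=-0.285462, 0.138×(-1.980502)=-0.273309, 0.092×(-2.385967)=-0.219509, 0.092×(-2.385967)=-0.219509, 0.092×(-2.385967)=-0.219509.
Sum = -2.049716, so H' = 2.0497.

2.0497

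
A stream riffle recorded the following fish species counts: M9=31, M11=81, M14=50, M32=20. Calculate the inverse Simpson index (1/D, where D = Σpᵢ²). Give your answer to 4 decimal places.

3.1783

Total N = 31+81+50+20 = 182, so the proportions are 0.17032967, 0.44505495, 0.27472527, 0.10989011 (working shown to 8 dp, full precision carried).
D = 0.17032967² + 0.44505495² + 0.27472527² + 0.10989011² = 0.02901220 + 0.19807390 + 0.07547398 + 0.01207584 = 0.31463591.
So 1/D = 3.178277, i.e. 3.1783 to 4 decimal places.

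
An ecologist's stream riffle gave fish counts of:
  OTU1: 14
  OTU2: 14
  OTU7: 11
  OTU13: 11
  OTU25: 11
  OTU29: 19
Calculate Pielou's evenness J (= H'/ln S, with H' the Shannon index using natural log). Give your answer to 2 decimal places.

Total N = 14+14+11+11+11+19 = 80, so the proportions are 0.175, 0.175, 0.1375, 0.1375, 0.1375, 0.2375 (working shown to 4 dp, full precision carried).
H' = −Σ pᵢ ln pᵢ = −((-0.3050) + (-0.3050) + (-0.2728) + (-0.2728) + (-0.2728) + (-0.3414)) = 1.7699.
With S = 6 species, ln S = 1.7918, so J = 1.7699/1.7918 = 0.9878, i.e. 0.99 to 2 decimal places.

0.99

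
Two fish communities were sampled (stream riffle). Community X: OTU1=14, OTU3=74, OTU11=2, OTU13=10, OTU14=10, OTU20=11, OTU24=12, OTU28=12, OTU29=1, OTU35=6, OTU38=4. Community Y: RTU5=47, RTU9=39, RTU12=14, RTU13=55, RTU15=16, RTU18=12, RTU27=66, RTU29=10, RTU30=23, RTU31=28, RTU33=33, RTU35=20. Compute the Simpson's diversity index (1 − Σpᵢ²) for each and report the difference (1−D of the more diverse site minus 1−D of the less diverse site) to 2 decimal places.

Community X: N=156, proportions 0.08974, 0.47436, 0.01282, 0.0641, 0.0641, 0.07051, 0.07692, 0.07692, 0.00641, 0.03846, 0.02564, giving 1−D = 0.73956 (working shown to 5 dp, full precision carried).
Community Y: N=363, proportions 0.12948, 0.10744, 0.03857, 0.15152, 0.04408, 0.03306, 0.18182, 0.02755, 0.06336, 0.07713, 0.09091, 0.0551, giving 1−D = 0.88913.
Difference = |0.73956 − 0.88913| = 0.14957, i.e. 0.15 to 2 decimal places.

0.15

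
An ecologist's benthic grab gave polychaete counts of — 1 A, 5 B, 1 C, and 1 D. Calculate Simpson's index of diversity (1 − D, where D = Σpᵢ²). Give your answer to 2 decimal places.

0.56

Total N = 1+5+1+1 = 8, so the proportions are 0.125, 0.625, 0.125, 0.125 (working shown to 4 dp, full precision carried).
D = 0.125² + 0.625² + 0.125² + 0.125² = 0.0156 + 0.3906 + 0.0156 + 0.0156 = 0.4375.
So 1 − D = 0.5625, i.e. 0.56 to 2 decimal places.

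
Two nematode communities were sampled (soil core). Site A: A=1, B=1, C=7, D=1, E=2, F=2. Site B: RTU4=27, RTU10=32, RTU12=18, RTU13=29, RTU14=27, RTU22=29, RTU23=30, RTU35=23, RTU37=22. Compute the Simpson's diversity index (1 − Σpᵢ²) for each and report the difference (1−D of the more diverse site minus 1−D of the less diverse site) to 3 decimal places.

Site A: N=14, proportions 0.07143, 0.07143, 0.5, 0.07143, 0.14286, 0.14286, giving 1−D = 0.69388 (working shown to 5 dp, full precision carried).
Site B: N=237, proportions 0.11392, 0.13502, 0.07595, 0.12236, 0.11392, 0.12236, 0.12658, 0.09705, 0.09283, giving 1−D = 0.88604.
Difference = |0.69388 − 0.88604| = 0.19216, i.e. 0.192 to 3 decimal places.

0.192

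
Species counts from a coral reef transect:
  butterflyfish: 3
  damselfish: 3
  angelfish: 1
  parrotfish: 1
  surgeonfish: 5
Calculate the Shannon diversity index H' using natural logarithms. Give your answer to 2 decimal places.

Total N = 3+3+1+1+5 = 13, so the proportions are 0.2308, 0.2308, 0.0769, 0.0769, 0.3846 (working shown to 4 dp, full precision carried).
Each pᵢ ln pᵢ term: 0.2308×(-1.4663)=-0.3384, 0.2308×(-1.4663)=-0.3384, 0.0769×(-2.5649)=-0.1973, 0.0769×(-2.5649)=-0.1973, 0.3846×(-0.9555)=-0.3675.
Sum = -1.4389, so H' = 1.44.

1.44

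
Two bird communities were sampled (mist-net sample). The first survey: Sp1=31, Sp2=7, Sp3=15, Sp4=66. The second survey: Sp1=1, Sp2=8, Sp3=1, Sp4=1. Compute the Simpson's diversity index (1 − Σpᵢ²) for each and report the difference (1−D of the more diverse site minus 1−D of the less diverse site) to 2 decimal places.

The first survey: N=119, proportions 0.2605, 0.0588, 0.1261, 0.5546, giving 1−D = 0.6052 (working shown to 4 dp, full precision carried).
The second survey: N=11, proportions 0.0909, 0.7273, 0.0909, 0.0909, giving 1−D = 0.4463.
Difference = |0.6052 − 0.4463| = 0.1589, i.e. 0.16 to 2 decimal places.

0.16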